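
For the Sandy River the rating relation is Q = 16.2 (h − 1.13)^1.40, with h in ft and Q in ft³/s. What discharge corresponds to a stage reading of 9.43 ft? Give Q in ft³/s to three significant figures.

313 ft³/s

Q = 16.2 × (9.43 − 1.13)^1.40 = 16.2 × 8.3^1.40 = 313.5 ft³/s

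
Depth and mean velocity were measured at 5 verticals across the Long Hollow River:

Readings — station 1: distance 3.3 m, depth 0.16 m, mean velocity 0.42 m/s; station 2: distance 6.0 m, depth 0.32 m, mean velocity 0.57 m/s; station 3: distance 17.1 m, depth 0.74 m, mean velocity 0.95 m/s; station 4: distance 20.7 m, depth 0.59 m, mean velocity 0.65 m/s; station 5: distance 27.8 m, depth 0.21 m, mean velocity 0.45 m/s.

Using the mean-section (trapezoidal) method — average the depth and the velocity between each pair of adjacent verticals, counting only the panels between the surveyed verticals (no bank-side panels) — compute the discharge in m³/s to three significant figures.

8.27 m³/s

Panel 1-2: Δb = 2.7 m, d̄ = (0.16+0.32)/2 = 0.24, v̄ = (0.42+0.57)/2 = 0.495 → q = 2.7×0.24×0.495 = 0.3208 m³/s
Panel 2-3: Δb = 11.1 m, d̄ = (0.32+0.74)/2 = 0.53, v̄ = (0.57+0.95)/2 = 0.76 → q = 11.1×0.53×0.76 = 4.471 m³/s
Panel 3-4: Δb = 3.6 m, d̄ = (0.74+0.59)/2 = 0.665, v̄ = (0.95+0.65)/2 = 0.8 → q = 3.6×0.665×0.8 = 1.915 m³/s
Panel 4-5: Δb = 7.1 m, d̄ = (0.59+0.21)/2 = 0.4, v̄ = (0.65+0.45)/2 = 0.55 → q = 7.1×0.4×0.55 = 1.562 m³/s
Q = Σ q = 8.269 m³/s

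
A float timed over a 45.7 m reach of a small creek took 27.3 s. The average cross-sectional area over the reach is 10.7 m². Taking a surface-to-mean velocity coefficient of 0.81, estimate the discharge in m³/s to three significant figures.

v_surface = L / t̄ = 45.7 / 27.3 = 1.674 m/s
v_mean = 0.81 × 1.674 = 1.356 m/s
Q = A × v_mean = 10.7 × 1.356 = 14.51 m³/s

14.5 m³/s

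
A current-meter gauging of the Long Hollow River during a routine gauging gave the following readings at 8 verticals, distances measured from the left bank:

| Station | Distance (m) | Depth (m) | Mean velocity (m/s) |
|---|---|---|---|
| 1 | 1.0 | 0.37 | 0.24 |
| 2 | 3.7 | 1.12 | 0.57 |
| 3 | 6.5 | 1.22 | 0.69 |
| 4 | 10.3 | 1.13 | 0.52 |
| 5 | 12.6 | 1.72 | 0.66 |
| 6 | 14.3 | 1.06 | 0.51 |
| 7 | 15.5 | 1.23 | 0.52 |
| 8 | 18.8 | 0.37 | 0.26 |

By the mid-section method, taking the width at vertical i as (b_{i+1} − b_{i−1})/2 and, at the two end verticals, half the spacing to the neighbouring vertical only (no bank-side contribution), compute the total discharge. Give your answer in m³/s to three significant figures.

11.1 m³/s

w_1 = (3.7 − 1.0)/2 = 1.35 m; q_1 = 0.24 × 0.37 × 1.35 = 0.1199 m³/s
w_2 = (6.5 − 1.0)/2 = 2.75 m; q_2 = 0.57 × 1.12 × 2.75 = 1.756 m³/s
w_3 = (10.3 − 3.7)/2 = 3.3 m; q_3 = 0.69 × 1.22 × 3.3 = 2.778 m³/s
w_4 = (12.6 − 6.5)/2 = 3.05 m; q_4 = 0.52 × 1.13 × 3.05 = 1.792 m³/s
w_5 = (14.3 − 10.3)/2 = 2 m; q_5 = 0.66 × 1.72 × 2 = 2.270 m³/s
w_6 = (15.5 − 12.6)/2 = 1.45 m; q_6 = 0.51 × 1.06 × 1.45 = 0.7839 m³/s
w_7 = (18.8 − 14.3)/2 = 2.25 m; q_7 = 0.52 × 1.23 × 2.25 = 1.439 m³/s
w_8 = (18.8 − 15.5)/2 = 1.65 m; q_8 = 0.26 × 0.37 × 1.65 = 0.1587 m³/s
Q = Σ qᵢ = 11.10 m³/s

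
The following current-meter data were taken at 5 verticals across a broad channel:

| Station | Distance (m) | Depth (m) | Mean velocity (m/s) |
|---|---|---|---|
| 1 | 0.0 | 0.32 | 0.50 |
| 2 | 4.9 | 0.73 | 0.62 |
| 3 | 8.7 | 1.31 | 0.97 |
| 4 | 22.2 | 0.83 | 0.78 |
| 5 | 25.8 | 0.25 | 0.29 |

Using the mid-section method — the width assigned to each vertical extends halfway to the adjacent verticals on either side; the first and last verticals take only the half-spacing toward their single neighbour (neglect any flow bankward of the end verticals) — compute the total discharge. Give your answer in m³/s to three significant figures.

w_1 = (4.9 − 0.0)/2 = 2.45 m; q_1 = 0.50 × 0.32 × 2.45 = 0.3920 m³/s
w_2 = (8.7 − 0.0)/2 = 4.35 m; q_2 = 0.62 × 0.73 × 4.35 = 1.969 m³/s
w_3 = (22.2 − 4.9)/2 = 8.65 m; q_3 = 0.97 × 1.31 × 8.65 = 10.99 m³/s
w_4 = (25.8 − 8.7)/2 = 8.55 m; q_4 = 0.78 × 0.83 × 8.55 = 5.535 m³/s
w_5 = (25.8 − 22.2)/2 = 1.8 m; q_5 = 0.29 × 0.25 × 1.8 = 0.1305 m³/s
Q = Σ qᵢ = 19.02 m³/s

19.0 m³/s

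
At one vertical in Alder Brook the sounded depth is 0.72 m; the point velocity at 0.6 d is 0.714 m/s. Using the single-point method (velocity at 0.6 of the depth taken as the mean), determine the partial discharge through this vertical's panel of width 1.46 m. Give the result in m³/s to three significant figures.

v̄ = v₀.₆ = 0.714 m/s
q = v̄ × d × w = 0.7140 × 0.72 × 1.46 = 0.7506 m³/s

0.751 m³/s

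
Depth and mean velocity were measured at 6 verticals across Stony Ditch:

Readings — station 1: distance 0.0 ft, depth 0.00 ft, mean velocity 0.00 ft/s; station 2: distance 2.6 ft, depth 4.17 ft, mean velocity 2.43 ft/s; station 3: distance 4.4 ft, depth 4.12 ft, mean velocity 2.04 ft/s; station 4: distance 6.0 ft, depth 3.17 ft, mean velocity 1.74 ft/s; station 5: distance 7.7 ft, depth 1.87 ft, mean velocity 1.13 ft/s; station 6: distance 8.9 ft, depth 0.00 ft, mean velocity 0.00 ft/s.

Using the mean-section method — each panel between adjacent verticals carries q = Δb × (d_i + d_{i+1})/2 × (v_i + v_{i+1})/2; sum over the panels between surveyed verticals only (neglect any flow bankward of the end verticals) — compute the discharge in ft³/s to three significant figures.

41.1 ft³/s

Panel 1-2: Δb = 2.6 ft, d̄ = (0.00+4.17)/2 = 2.085, v̄ = (0.00+2.43)/2 = 1.215 → q = 2.6×2.085×1.215 = 6.587 ft³/s
Panel 2-3: Δb = 1.8 ft, d̄ = (4.17+4.12)/2 = 4.145, v̄ = (2.43+2.04)/2 = 2.235 → q = 1.8×4.145×2.235 = 16.68 ft³/s
Panel 3-4: Δb = 1.6 ft, d̄ = (4.12+3.17)/2 = 3.645, v̄ = (2.04+1.74)/2 = 1.89 → q = 1.6×3.645×1.89 = 11.02 ft³/s
Panel 4-5: Δb = 1.7 ft, d̄ = (3.17+1.87)/2 = 2.52, v̄ = (1.74+1.13)/2 = 1.435 → q = 1.7×2.52×1.435 = 6.148 ft³/s
Panel 5-6: Δb = 1.2 ft, d̄ = (1.87+0.00)/2 = 0.935, v̄ = (1.13+0.00)/2 = 0.565 → q = 1.2×0.935×0.565 = 0.6339 ft³/s
Q = Σ q = 41.07 ft³/s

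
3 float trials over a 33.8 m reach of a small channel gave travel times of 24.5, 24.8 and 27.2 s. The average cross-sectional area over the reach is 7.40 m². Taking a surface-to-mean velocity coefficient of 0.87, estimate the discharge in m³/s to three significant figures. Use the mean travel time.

8.53 m³/s

t̄ = (24.5 + 24.8 + 27.2) / 3 = 25.5 s
v_surface = L / t̄ = 33.8 / 25.5 = 1.325 m/s
v_mean = 0.87 × 1.325 = 1.153 m/s
Q = A × v_mean = 7.40 × 1.153 = 8.534 m³/s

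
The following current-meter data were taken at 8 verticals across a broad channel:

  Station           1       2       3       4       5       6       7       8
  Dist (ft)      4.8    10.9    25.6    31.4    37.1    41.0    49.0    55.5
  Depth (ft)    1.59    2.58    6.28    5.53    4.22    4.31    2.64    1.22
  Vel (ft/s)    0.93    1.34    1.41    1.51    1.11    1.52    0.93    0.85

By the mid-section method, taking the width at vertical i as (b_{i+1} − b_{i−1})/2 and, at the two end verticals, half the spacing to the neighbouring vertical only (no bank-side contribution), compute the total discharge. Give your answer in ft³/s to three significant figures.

262 ft³/s

w_1 = (10.9 − 4.8)/2 = 3.05 ft; q_1 = 0.93 × 1.59 × 3.05 = 4.510 ft³/s
w_2 = (25.6 − 4.8)/2 = 10.4 ft; q_2 = 1.34 × 2.58 × 10.4 = 35.95 ft³/s
w_3 = (31.4 − 10.9)/2 = 10.25 ft; q_3 = 1.41 × 6.28 × 10.25 = 90.76 ft³/s
w_4 = (37.1 − 25.6)/2 = 5.75 ft; q_4 = 1.51 × 5.53 × 5.75 = 48.01 ft³/s
w_5 = (41.0 − 31.4)/2 = 4.8 ft; q_5 = 1.11 × 4.22 × 4.8 = 22.48 ft³/s
w_6 = (49.0 − 37.1)/2 = 5.95 ft; q_6 = 1.52 × 4.31 × 5.95 = 38.98 ft³/s
w_7 = (55.5 − 41.0)/2 = 7.25 ft; q_7 = 0.93 × 2.64 × 7.25 = 17.80 ft³/s
w_8 = (55.5 − 49.0)/2 = 3.25 ft; q_8 = 0.85 × 1.22 × 3.25 = 3.370 ft³/s
Q = Σ qᵢ = 261.9 ft³/s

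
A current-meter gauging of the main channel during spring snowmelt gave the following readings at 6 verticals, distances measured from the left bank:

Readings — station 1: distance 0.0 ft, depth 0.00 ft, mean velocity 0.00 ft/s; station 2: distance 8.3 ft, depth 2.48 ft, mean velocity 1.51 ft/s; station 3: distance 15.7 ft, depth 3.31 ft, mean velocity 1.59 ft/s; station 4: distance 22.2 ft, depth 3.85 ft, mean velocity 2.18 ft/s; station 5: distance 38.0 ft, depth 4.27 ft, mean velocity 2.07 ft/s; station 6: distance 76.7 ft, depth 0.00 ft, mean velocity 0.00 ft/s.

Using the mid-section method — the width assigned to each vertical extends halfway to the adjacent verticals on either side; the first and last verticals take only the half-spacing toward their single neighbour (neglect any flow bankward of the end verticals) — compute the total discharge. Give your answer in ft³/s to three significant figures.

w_2 = (15.7 − 0.0)/2 = 7.85 ft; q_2 = 1.51 × 2.48 × 7.85 = 29.40 ft³/s
w_3 = (22.2 − 8.3)/2 = 6.95 ft; q_3 = 1.59 × 3.31 × 6.95 = 36.58 ft³/s
w_4 = (38.0 − 15.7)/2 = 11.15 ft; q_4 = 2.18 × 3.85 × 11.15 = 93.58 ft³/s
w_5 = (76.7 − 22.2)/2 = 27.25 ft; q_5 = 2.07 × 4.27 × 27.25 = 240.9 ft³/s
Stations 1, 6 contribute zero (depth or velocity is 0).
Q = Σ qᵢ = 400.4 ft³/s

400 ft³/s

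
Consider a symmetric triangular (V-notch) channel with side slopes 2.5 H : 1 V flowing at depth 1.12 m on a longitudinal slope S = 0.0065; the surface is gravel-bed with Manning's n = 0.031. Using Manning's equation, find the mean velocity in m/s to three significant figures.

1.68 m/s

A = z·y² = 2.5×1.12² = 3.136 m²
P = 2y√(1+z²) = 2×1.12×√(1+2.5²) = 6.031 m
R = A/P = 3.136/6.031 = 0.5199 m
Q = (1/n)·A·R^(2/3)·S^(1/2) = (1/0.031) × 3.136 × 0.5199^(2/3) × 0.0065^(1/2) = 5.274 m³/s
V = Q/A = 5.274/3.136 = 1.682 m/s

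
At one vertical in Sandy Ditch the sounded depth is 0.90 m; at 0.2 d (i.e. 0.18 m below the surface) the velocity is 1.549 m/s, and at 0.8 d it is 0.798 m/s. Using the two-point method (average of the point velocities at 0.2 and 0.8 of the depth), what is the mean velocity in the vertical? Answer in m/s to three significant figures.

1.17 m/s

v̄ = (1.549 + 0.798) / 2 = 1.174 m/s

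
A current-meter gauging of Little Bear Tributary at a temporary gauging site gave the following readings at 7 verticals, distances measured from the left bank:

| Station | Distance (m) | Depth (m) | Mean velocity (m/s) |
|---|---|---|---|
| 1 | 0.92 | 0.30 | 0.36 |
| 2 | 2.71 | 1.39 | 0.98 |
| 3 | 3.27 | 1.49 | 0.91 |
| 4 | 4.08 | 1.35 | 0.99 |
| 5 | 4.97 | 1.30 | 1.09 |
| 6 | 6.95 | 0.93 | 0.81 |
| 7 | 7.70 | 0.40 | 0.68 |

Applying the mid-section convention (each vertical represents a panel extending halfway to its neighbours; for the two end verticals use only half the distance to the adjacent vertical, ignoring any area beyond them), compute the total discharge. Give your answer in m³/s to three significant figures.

6.93 m³/s

w_1 = (2.71 − 0.92)/2 = 0.895 m; q_1 = 0.36 × 0.30 × 0.895 = 0.09666 m³/s
w_2 = (3.27 − 0.92)/2 = 1.175 m; q_2 = 0.98 × 1.39 × 1.175 = 1.601 m³/s
w_3 = (4.08 − 2.71)/2 = 0.685 m; q_3 = 0.91 × 1.49 × 0.685 = 0.9288 m³/s
w_4 = (4.97 − 3.27)/2 = 0.85 m; q_4 = 0.99 × 1.35 × 0.85 = 1.136 m³/s
w_5 = (6.95 − 4.08)/2 = 1.435 m; q_5 = 1.09 × 1.30 × 1.435 = 2.033 m³/s
w_6 = (7.70 − 4.97)/2 = 1.365 m; q_6 = 0.81 × 0.93 × 1.365 = 1.028 m³/s
w_7 = (7.70 − 6.95)/2 = 0.375 m; q_7 = 0.68 × 0.40 × 0.375 = 0.1020 m³/s
Q = Σ qᵢ = 6.926 m³/s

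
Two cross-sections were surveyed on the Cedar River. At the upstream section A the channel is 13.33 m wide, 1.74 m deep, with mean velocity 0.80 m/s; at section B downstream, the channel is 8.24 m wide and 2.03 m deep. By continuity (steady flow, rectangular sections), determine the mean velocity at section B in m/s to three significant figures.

1.11 m/s

Q = A₁V₁ = (13.33×1.74) × 0.80 = 18.56 m³/s
A₂ = 8.24 × 2.03 = 16.73 m²
V₂ = Q/A₂ = 18.56/16.73 = 1.109 m/s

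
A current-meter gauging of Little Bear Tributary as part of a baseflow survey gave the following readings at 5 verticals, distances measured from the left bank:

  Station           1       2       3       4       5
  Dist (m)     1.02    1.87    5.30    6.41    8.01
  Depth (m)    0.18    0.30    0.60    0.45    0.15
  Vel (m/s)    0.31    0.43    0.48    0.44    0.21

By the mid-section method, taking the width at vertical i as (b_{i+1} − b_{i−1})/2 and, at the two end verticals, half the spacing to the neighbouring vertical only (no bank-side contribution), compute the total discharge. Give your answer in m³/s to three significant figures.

1.25 m³/s

w_1 = (1.87 − 1.02)/2 = 0.425 m; q_1 = 0.31 × 0.18 × 0.425 = 0.02372 m³/s
w_2 = (5.30 − 1.02)/2 = 2.14 m; q_2 = 0.43 × 0.30 × 2.14 = 0.2761 m³/s
w_3 = (6.41 − 1.87)/2 = 2.27 m; q_3 = 0.48 × 0.60 × 2.27 = 0.6538 m³/s
w_4 = (8.01 − 5.30)/2 = 1.355 m; q_4 = 0.44 × 0.45 × 1.355 = 0.2683 m³/s
w_5 = (8.01 − 6.41)/2 = 0.8 m; q_5 = 0.21 × 0.15 × 0.8 = 0.02520 m³/s
Q = Σ qᵢ = 1.247 m³/s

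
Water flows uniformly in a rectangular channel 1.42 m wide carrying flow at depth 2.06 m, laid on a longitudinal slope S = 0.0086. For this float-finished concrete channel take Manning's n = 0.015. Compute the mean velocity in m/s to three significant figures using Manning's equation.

A = b·y = 1.42 × 2.06 = 2.925 m²
P = b + 2y = 1.42 + 2×2.06 = 5.540 m
R = A/P = 2.925/5.540 = 0.5280 m
Q = (1/n)·A·R^(2/3)·S^(1/2) = (1/0.015) × 2.925 × 0.5280^(2/3) × 0.0086^(1/2) = 11.81 m³/s
V = Q/A = 11.81/2.925 = 4.039 m/s

4.04 m/s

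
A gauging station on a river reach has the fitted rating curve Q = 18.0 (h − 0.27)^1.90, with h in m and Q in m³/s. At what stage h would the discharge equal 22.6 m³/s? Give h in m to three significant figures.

h − h₀ = (Q/C)^(1/b) = (22.6/18.0)^(1/1.90) = 1.127 m
h = 0.27 + 1.127 = 1.397 m

1.40 m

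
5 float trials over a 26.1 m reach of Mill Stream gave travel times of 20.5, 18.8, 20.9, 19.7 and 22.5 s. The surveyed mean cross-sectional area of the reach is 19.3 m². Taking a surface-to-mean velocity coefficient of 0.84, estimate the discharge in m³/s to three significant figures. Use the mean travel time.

20.7 m³/s

t̄ = (20.5 + 18.8 + 20.9 + 19.7 + 22.5) / 5 = 20.48 s
v_surface = L / t̄ = 26.1 / 20.48 = 1.274 m/s
v_mean = 0.84 × 1.274 = 1.071 m/s
Q = A × v_mean = 19.3 × 1.071 = 20.66 m³/s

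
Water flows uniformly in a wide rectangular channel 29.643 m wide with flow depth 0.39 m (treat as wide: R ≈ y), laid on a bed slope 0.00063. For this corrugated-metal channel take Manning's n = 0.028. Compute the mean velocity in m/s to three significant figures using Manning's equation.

A = b·y = 29.643 × 0.39 = 11.56 m²
Wide channel: R ≈ y = 0.39 m
Q = (1/n)·A·R^(2/3)·S^(1/2) = (1/0.028) × 11.56 × 0.3900^(2/3) × 0.00063^(1/2) = 5.532 m³/s
V = Q/A = 5.532/11.56 = 0.4785 m/s

0.479 m/s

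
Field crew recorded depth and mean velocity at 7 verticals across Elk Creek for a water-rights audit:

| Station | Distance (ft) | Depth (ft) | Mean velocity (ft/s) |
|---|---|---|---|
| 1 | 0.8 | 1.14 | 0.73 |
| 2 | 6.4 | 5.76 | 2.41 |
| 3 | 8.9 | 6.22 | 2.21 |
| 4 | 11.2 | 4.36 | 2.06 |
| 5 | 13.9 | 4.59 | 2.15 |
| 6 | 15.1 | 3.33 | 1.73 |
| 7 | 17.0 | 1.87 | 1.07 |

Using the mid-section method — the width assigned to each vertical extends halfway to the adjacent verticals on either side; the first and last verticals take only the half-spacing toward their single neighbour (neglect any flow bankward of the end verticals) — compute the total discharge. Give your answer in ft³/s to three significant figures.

w_1 = (6.4 − 0.8)/2 = 2.8 ft; q_1 = 0.73 × 1.14 × 2.8 = 2.330 ft³/s
w_2 = (8.9 − 0.8)/2 = 4.05 ft; q_2 = 2.41 × 5.76 × 4.05 = 56.22 ft³/s
w_3 = (11.2 − 6.4)/2 = 2.4 ft; q_3 = 2.21 × 6.22 × 2.4 = 32.99 ft³/s
w_4 = (13.9 − 8.9)/2 = 2.5 ft; q_4 = 2.06 × 4.36 × 2.5 = 22.45 ft³/s
w_5 = (15.1 − 11.2)/2 = 1.95 ft; q_5 = 2.15 × 4.59 × 1.95 = 19.24 ft³/s
w_6 = (17.0 − 13.9)/2 = 1.55 ft; q_6 = 1.73 × 3.33 × 1.55 = 8.929 ft³/s
w_7 = (17.0 − 15.1)/2 = 0.95 ft; q_7 = 1.07 × 1.87 × 0.95 = 1.901 ft³/s
Q = Σ qᵢ = 144.1 ft³/s

144 ft³/s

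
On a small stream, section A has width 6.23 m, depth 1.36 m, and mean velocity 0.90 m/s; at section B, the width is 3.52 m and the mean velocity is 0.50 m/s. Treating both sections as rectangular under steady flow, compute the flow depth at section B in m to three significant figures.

Q = A₁V₁ = (6.23×1.36) × 0.90 = 7.626 m³/s
d₂ = Q/(b₂ V₂) = 7.626/(3.52×0.50) = 4.333 m

4.33 m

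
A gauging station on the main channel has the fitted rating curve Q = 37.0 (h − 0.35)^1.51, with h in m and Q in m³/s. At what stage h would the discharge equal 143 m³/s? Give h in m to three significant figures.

2.80 m

h − h₀ = (Q/C)^(1/b) = (143/37.0)^(1/1.51) = 2.448 m
h = 0.35 + 2.448 = 2.798 m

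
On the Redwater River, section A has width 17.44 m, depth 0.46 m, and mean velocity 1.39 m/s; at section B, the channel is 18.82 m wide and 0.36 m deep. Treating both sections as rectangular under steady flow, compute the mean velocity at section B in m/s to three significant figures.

1.65 m/s

Q = A₁V₁ = (17.44×0.46) × 1.39 = 11.15 m³/s
A₂ = 18.82 × 0.36 = 6.775 m²
V₂ = Q/A₂ = 11.15/6.775 = 1.646 m/s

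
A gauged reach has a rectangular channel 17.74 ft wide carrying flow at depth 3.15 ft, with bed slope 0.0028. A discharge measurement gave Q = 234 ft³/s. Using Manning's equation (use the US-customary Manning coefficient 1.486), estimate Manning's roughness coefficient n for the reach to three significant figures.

0.0330

A = b·y = 17.74 × 3.15 = 55.88 ft²
P = b + 2y = 17.74 + 2×3.15 = 24.04 ft
R = A/P = 55.88/24.04 = 2.325 ft
n = (1.486/Q)·A·R^(2/3)·S^(1/2) = (1.486/234) × 55.88 × 1.755 × 0.05292 = 0.03295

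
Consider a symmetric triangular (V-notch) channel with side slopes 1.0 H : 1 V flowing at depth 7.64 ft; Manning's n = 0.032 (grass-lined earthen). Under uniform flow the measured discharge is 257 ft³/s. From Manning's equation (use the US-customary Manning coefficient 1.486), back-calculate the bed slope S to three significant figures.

0.00239

A = z·y² = 1.0×7.64² = 58.37 ft²
P = 2y√(1+z²) = 2×7.64×√(1+1.0²) = 21.61 ft
R = A/P = 58.37/21.61 = 2.701 ft
S = (Q·n / (1.486·A·R^(2/3)))² = (257×0.032 / (1.486×58.37×1.940))² = 0.002390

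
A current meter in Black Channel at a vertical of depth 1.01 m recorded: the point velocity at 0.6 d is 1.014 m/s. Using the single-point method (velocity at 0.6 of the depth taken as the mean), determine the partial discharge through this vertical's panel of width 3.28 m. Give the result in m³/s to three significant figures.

v̄ = v₀.₆ = 1.014 m/s
q = v̄ × d × w = 1.014 × 1.01 × 3.28 = 3.359 m³/s

3.36 m³/s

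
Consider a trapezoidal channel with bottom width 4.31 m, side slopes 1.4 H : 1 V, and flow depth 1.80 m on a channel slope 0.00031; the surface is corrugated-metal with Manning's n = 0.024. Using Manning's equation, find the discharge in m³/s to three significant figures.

A = (b + z·y)·y = (4.31 + 1.4×1.80)×1.80 = 12.29 m²
P = b + 2y√(1+z²) = 4.31 + 2×1.80×√(1+1.4²) = 10.50 m
R = A/P = 12.29/10.50 = 1.170 m
Q = (1/n)·A·R^(2/3)·S^(1/2) = (1/0.024) × 12.29 × 1.170^(2/3) × 0.00031^(1/2) = 10.02 m³/s

10.0 m³/s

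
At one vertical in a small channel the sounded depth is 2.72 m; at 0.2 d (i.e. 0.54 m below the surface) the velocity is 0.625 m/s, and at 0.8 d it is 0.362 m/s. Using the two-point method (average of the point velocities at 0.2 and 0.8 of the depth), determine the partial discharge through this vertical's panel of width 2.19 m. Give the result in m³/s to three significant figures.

2.94 m³/s

v̄ = (0.625 + 0.362) / 2 = 0.4935 m/s
q = v̄ × d × w = 0.4935 × 2.72 × 2.19 = 2.940 m³/s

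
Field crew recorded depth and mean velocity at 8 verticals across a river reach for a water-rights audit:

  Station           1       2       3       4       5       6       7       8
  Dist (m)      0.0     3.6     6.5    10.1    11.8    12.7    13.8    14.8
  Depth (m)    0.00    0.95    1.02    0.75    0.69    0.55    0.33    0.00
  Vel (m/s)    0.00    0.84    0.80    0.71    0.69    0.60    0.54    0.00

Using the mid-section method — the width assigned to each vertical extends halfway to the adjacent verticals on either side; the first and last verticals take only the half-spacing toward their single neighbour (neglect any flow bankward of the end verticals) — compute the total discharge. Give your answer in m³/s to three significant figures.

7.79 m³/s

w_2 = (6.5 − 0.0)/2 = 3.25 m; q_2 = 0.84 × 0.95 × 3.25 = 2.594 m³/s
w_3 = (10.1 − 3.6)/2 = 3.25 m; q_3 = 0.80 × 1.02 × 3.25 = 2.652 m³/s
w_4 = (11.8 − 6.5)/2 = 2.65 m; q_4 = 0.71 × 0.75 × 2.65 = 1.411 m³/s
w_5 = (12.7 − 10.1)/2 = 1.3 m; q_5 = 0.69 × 0.69 × 1.3 = 0.6189 m³/s
w_6 = (13.8 − 11.8)/2 = 1 m; q_6 = 0.60 × 0.55 × 1 = 0.3300 m³/s
w_7 = (14.8 − 12.7)/2 = 1.05 m; q_7 = 0.54 × 0.33 × 1.05 = 0.1871 m³/s
Stations 1, 8 contribute zero (depth or velocity is 0).
Q = Σ qᵢ = 7.793 m³/s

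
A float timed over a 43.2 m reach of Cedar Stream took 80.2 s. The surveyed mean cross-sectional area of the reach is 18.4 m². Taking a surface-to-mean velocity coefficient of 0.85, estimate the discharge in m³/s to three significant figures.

8.42 m³/s

v_surface = L / t̄ = 43.2 / 80.2 = 0.5387 m/s
v_mean = 0.85 × 0.5387 = 0.4579 m/s
Q = A × v_mean = 18.4 × 0.4579 = 8.425 m³/s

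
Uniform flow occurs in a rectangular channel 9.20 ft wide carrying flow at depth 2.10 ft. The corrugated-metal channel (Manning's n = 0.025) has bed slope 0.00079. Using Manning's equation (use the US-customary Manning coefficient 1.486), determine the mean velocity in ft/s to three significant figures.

2.13 ft/s

A = b·y = 9.20 × 2.10 = 19.32 ft²
P = b + 2y = 9.20 + 2×2.10 = 13.40 ft
R = A/P = 19.32/13.40 = 1.442 ft
Q = (1.486/n)·A·R^(2/3)·S^(1/2) = (1.486/0.025) × 19.32 × 1.442^(2/3) × 0.00079^(1/2) = 41.19 ft³/s
V = Q/A = 41.19/19.32 = 2.132 ft/s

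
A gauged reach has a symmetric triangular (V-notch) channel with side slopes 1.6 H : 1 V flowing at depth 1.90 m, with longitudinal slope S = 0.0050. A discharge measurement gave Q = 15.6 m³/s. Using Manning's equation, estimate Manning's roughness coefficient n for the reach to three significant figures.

0.0227

A = z·y² = 1.6×1.90² = 5.776 m²
P = 2y√(1+z²) = 2×1.90×√(1+1.6²) = 7.170 m
R = A/P = 5.776/7.170 = 0.8056 m
n = (1/Q)·A·R^(2/3)·S^(1/2) = (1/15.6) × 5.776 × 0.8658 × 0.07071 = 0.02267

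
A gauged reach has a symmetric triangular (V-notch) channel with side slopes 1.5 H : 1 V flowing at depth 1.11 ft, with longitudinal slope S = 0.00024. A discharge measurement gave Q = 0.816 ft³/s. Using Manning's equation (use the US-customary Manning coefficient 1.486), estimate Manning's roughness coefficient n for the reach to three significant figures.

A = z·y² = 1.5×1.11² = 1.848 ft²
P = 2y√(1+z²) = 2×1.11×√(1+1.5²) = 4.002 ft
R = A/P = 1.848/4.002 = 0.4618 ft
n = (1.486/Q)·A·R^(2/3)·S^(1/2) = (1.486/0.816) × 1.848 × 0.5974 × 0.01549 = 0.03115

0.0312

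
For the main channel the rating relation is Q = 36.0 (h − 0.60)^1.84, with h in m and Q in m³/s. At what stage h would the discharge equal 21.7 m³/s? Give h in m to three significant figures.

1.36 m

h − h₀ = (Q/C)^(1/b) = (21.7/36.0)^(1/1.84) = 0.7595 m
h = 0.60 + 0.7595 = 1.359 m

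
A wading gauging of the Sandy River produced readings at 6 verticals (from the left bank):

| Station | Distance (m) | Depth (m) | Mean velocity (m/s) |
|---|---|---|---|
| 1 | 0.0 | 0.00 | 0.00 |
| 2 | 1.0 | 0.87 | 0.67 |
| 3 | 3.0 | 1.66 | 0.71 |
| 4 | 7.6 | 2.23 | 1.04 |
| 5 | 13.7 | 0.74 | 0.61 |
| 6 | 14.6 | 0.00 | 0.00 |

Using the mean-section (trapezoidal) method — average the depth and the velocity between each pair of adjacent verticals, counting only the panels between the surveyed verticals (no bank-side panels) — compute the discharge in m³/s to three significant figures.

Panel 1-2: Δb = 1 m, d̄ = (0.00+0.87)/2 = 0.435, v̄ = (0.00+0.67)/2 = 0.335 → q = 1×0.435×0.335 = 0.1457 m³/s
Panel 2-3: Δb = 2 m, d̄ = (0.87+1.66)/2 = 1.265, v̄ = (0.67+0.71)/2 = 0.69 → q = 2×1.265×0.69 = 1.746 m³/s
Panel 3-4: Δb = 4.6 m, d̄ = (1.66+2.23)/2 = 1.945, v̄ = (0.71+1.04)/2 = 0.875 → q = 4.6×1.945×0.875 = 7.829 m³/s
Panel 4-5: Δb = 6.1 m, d̄ = (2.23+0.74)/2 = 1.485, v̄ = (1.04+0.61)/2 = 0.825 → q = 6.1×1.485×0.825 = 7.473 m³/s
Panel 5-6: Δb = 0.9 m, d̄ = (0.74+0.00)/2 = 0.37, v̄ = (0.61+0.00)/2 = 0.305 → q = 0.9×0.37×0.305 = 0.1016 m³/s
Q = Σ q = 17.29 m³/s

17.3 m³/s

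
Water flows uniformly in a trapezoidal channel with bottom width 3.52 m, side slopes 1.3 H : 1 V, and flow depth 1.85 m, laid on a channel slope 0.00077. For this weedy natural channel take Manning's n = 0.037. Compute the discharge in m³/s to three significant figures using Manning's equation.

8.99 m³/s

A = (b + z·y)·y = (3.52 + 1.3×1.85)×1.85 = 10.96 m²
P = b + 2y√(1+z²) = 3.52 + 2×1.85×√(1+1.3²) = 9.588 m
R = A/P = 10.96/9.588 = 1.143 m
Q = (1/n)·A·R^(2/3)·S^(1/2) = (1/0.037) × 10.96 × 1.143^(2/3) × 0.00077^(1/2) = 8.988 m³/s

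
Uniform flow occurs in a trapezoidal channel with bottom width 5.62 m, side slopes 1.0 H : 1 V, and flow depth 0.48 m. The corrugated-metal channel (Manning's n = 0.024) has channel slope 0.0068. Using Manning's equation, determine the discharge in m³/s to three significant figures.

5.64 m³/s

A = (b + z·y)·y = (5.62 + 1.0×0.48)×0.48 = 2.928 m²
P = b + 2y√(1+z²) = 5.62 + 2×0.48×√(1+1.0²) = 6.978 m
R = A/P = 2.928/6.978 = 0.4196 m
Q = (1/n)·A·R^(2/3)·S^(1/2) = (1/0.024) × 2.928 × 0.4196^(2/3) × 0.0068^(1/2) = 5.639 m³/s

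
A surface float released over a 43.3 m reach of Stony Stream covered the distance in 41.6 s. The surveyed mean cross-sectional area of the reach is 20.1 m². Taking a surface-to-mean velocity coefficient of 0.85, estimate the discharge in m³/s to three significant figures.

17.8 m³/s

v_surface = L / t̄ = 43.3 / 41.6 = 1.041 m/s
v_mean = 0.85 × 1.041 = 0.8847 m/s
Q = A × v_mean = 20.1 × 0.8847 = 17.78 m³/s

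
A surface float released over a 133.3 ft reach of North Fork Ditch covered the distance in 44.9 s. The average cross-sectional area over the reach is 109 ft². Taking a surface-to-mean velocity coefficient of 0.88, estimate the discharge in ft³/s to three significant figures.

285 ft³/s

v_surface = L / t̄ = 133.3 / 44.9 = 2.969 ft/s
v_mean = 0.88 × 2.969 = 2.613 ft/s
Q = A × v_mean = 109 × 2.613 = 284.8 ft³/s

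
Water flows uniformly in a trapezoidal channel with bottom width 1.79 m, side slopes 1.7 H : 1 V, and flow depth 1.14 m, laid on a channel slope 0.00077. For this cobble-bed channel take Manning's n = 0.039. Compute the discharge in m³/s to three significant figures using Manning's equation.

2.33 m³/s

A = (b + z·y)·y = (1.79 + 1.7×1.14)×1.14 = 4.250 m²
P = b + 2y√(1+z²) = 1.79 + 2×1.14×√(1+1.7²) = 6.287 m
R = A/P = 4.250/6.287 = 0.6760 m
Q = (1/n)·A·R^(2/3)·S^(1/2) = (1/0.039) × 4.250 × 0.6760^(2/3) × 0.00077^(1/2) = 2.329 m³/s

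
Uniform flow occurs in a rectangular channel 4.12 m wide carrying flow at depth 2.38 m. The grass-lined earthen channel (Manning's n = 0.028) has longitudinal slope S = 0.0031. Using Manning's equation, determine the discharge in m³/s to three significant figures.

20.8 m³/s

A = b·y = 4.12 × 2.38 = 9.806 m²
P = b + 2y = 4.12 + 2×2.38 = 8.880 m
R = A/P = 9.806/8.880 = 1.104 m
Q = (1/n)·A·R^(2/3)·S^(1/2) = (1/0.028) × 9.806 × 1.104^(2/3) × 0.0031^(1/2) = 20.83 m³/s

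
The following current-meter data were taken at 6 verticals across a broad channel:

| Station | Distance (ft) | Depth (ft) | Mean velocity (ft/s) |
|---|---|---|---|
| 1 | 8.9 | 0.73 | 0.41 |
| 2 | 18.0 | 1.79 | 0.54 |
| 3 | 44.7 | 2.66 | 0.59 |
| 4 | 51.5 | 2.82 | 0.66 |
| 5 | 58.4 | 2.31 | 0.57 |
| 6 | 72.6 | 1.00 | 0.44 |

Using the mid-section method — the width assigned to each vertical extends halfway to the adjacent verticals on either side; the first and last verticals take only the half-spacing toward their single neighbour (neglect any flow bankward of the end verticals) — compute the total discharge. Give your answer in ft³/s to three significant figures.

w_1 = (18.0 − 8.9)/2 = 4.55 ft; q_1 = 0.41 × 0.73 × 4.55 = 1.362 ft³/s
w_2 = (44.7 − 8.9)/2 = 17.9 ft; q_2 = 0.54 × 1.79 × 17.9 = 17.30 ft³/s
w_3 = (51.5 − 18.0)/2 = 16.75 ft; q_3 = 0.59 × 2.66 × 16.75 = 26.29 ft³/s
w_4 = (58.4 − 44.7)/2 = 6.85 ft; q_4 = 0.66 × 2.82 × 6.85 = 12.75 ft³/s
w_5 = (72.6 − 51.5)/2 = 10.55 ft; q_5 = 0.57 × 2.31 × 10.55 = 13.89 ft³/s
w_6 = (72.6 − 58.4)/2 = 7.1 ft; q_6 = 0.44 × 1.00 × 7.1 = 3.124 ft³/s
Q = Σ qᵢ = 74.72 ft³/s

74.7 ft³/s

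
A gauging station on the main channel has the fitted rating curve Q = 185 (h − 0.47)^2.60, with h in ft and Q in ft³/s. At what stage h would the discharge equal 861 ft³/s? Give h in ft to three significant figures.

2.28 ft

h − h₀ = (Q/C)^(1/b) = (861/185)^(1/2.60) = 1.807 ft
h = 0.47 + 1.807 = 2.277 ft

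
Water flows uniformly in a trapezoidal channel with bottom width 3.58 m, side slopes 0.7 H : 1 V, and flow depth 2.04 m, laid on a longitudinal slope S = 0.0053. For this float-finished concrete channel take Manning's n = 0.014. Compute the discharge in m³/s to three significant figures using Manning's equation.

59.8 m³/s

A = (b + z·y)·y = (3.58 + 0.7×2.04)×2.04 = 10.22 m²
P = b + 2y√(1+z²) = 3.58 + 2×2.04×√(1+0.7²) = 8.560 m
R = A/P = 10.22/8.560 = 1.193 m
Q = (1/n)·A·R^(2/3)·S^(1/2) = (1/0.014) × 10.22 × 1.193^(2/3) × 0.0053^(1/2) = 59.77 m³/s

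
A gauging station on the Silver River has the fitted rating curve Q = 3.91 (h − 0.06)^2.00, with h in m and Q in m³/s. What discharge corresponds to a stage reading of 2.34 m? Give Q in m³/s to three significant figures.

Q = 3.91 × (2.34 − 0.06)^2.00 = 3.91 × 2.28^2.00 = 20.33 m³/s

20.3 m³/s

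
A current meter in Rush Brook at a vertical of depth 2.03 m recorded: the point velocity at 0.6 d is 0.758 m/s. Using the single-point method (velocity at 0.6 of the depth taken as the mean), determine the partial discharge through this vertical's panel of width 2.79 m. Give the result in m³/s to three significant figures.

4.29 m³/s

v̄ = v₀.₆ = 0.758 m/s
q = v̄ × d × w = 0.7580 × 2.03 × 2.79 = 4.293 m³/s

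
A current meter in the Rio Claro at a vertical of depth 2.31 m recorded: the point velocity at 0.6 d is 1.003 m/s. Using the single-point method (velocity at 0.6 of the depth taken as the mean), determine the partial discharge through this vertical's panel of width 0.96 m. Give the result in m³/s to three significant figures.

v̄ = v₀.₆ = 1.003 m/s
q = v̄ × d × w = 1.003 × 2.31 × 0.96 = 2.224 m³/s

2.22 m³/s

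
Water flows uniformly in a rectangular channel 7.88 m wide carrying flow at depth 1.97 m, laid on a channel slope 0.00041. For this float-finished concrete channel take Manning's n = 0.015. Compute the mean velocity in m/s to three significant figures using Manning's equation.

1.62 m/s

A = b·y = 7.88 × 1.97 = 15.52 m²
P = b + 2y = 7.88 + 2×1.97 = 11.82 m
R = A/P = 15.52/11.82 = 1.313 m
Q = (1/n)·A·R^(2/3)·S^(1/2) = (1/0.015) × 15.52 × 1.313^(2/3) × 0.00041^(1/2) = 25.13 m³/s
V = Q/A = 25.13/15.52 = 1.619 m/s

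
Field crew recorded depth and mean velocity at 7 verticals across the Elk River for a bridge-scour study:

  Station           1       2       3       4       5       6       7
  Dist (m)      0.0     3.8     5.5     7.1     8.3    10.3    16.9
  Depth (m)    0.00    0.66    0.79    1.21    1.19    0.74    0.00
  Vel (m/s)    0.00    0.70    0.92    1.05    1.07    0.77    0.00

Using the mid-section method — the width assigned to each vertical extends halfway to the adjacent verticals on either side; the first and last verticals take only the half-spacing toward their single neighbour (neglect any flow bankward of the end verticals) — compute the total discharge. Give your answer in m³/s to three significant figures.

8.74 m³/s

w_2 = (5.5 − 0.0)/2 = 2.75 m; q_2 = 0.70 × 0.66 × 2.75 = 1.271 m³/s
w_3 = (7.1 − 3.8)/2 = 1.65 m; q_3 = 0.92 × 0.79 × 1.65 = 1.199 m³/s
w_4 = (8.3 − 5.5)/2 = 1.4 m; q_4 = 1.05 × 1.21 × 1.4 = 1.779 m³/s
w_5 = (10.3 − 7.1)/2 = 1.6 m; q_5 = 1.07 × 1.19 × 1.6 = 2.037 m³/s
w_6 = (16.9 − 8.3)/2 = 4.3 m; q_6 = 0.77 × 0.74 × 4.3 = 2.450 m³/s
Stations 1, 7 contribute zero (depth or velocity is 0).
Q = Σ qᵢ = 8.736 m³/s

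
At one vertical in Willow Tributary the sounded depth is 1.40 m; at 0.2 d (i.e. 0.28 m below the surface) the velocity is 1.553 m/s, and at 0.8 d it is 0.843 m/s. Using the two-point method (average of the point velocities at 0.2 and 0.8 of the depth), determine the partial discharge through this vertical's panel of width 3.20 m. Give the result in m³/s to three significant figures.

5.37 m³/s

v̄ = (1.553 + 0.843) / 2 = 1.198 m/s
q = v̄ × d × w = 1.198 × 1.40 × 3.20 = 5.367 m³/s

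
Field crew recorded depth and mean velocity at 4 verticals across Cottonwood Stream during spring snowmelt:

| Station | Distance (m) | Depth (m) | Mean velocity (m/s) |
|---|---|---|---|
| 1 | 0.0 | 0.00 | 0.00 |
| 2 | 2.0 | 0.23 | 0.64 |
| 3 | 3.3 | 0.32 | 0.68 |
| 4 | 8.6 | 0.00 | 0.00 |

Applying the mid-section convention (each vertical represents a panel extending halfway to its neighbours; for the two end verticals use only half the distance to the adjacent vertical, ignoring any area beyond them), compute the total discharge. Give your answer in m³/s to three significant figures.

0.961 m³/s

w_2 = (3.3 − 0.0)/2 = 1.65 m; q_2 = 0.64 × 0.23 × 1.65 = 0.2429 m³/s
w_3 = (8.6 − 2.0)/2 = 3.3 m; q_3 = 0.68 × 0.32 × 3.3 = 0.7181 m³/s
Stations 1, 4 contribute zero (depth or velocity is 0).
Q = Σ qᵢ = 0.9610 m³/s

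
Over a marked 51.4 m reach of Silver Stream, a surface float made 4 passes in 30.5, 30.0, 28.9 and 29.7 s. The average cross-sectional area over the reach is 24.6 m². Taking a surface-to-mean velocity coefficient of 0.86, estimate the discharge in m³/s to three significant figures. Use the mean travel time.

36.5 m³/s

t̄ = (30.5 + 30.0 + 28.9 + 29.7) / 4 = 29.775 s
v_surface = L / t̄ = 51.4 / 29.775 = 1.726 m/s
v_mean = 0.86 × 1.726 = 1.485 m/s
Q = A × v_mean = 24.6 × 1.485 = 36.52 m³/s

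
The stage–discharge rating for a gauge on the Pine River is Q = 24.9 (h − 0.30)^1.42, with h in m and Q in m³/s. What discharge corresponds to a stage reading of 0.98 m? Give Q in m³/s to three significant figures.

Q = 24.9 × (0.98 − 0.30)^1.42 = 24.9 × 0.68^1.42 = 14.40 m³/s

14.4 m³/s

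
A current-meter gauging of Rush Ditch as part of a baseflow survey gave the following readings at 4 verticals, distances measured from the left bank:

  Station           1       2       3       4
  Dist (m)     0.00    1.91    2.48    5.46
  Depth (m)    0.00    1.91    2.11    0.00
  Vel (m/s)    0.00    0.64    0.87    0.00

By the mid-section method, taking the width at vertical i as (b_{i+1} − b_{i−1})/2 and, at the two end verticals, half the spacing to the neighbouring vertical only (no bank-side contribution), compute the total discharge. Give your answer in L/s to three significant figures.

w_2 = (2.48 − 0.00)/2 = 1.24 m; q_2 = 0.64 × 1.91 × 1.24 = 1.516 m³/s
w_3 = (5.46 − 1.91)/2 = 1.775 m; q_3 = 0.87 × 2.11 × 1.775 = 3.258 m³/s
Stations 1, 4 contribute zero (depth or velocity is 0).
Q = Σ qᵢ = 4.774 m³/s
= 4.774 × 1000 = 4774 L/s

4770 L/s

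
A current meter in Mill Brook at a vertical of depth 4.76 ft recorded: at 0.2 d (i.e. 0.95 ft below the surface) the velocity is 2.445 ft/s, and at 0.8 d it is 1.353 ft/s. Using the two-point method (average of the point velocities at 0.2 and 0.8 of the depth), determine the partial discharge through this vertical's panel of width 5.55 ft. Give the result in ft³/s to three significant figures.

50.2 ft³/s

v̄ = (2.445 + 1.353) / 2 = 1.899 ft/s
q = v̄ × d × w = 1.899 × 4.76 × 5.55 = 50.17 ft³/s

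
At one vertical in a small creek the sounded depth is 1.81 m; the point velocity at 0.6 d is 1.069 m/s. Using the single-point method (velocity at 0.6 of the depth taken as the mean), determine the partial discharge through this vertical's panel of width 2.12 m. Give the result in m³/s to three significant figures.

v̄ = v₀.₆ = 1.069 m/s
q = v̄ × d × w = 1.069 × 1.81 × 2.12 = 4.102 m³/s

4.10 m³/s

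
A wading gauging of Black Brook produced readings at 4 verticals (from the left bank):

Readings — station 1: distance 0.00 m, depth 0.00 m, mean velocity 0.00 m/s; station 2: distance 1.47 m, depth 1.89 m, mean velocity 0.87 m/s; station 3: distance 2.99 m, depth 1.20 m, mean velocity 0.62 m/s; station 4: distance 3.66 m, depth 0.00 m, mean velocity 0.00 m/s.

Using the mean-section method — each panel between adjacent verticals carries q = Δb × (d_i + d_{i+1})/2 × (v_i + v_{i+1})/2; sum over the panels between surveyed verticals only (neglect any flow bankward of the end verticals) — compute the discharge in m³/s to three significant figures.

2.48 m³/s

Panel 1-2: Δb = 1.47 m, d̄ = (0.00+1.89)/2 = 0.945, v̄ = (0.00+0.87)/2 = 0.435 → q = 1.47×0.945×0.435 = 0.6043 m³/s
Panel 2-3: Δb = 1.52 m, d̄ = (1.89+1.20)/2 = 1.545, v̄ = (0.87+0.62)/2 = 0.745 → q = 1.52×1.545×0.745 = 1.750 m³/s
Panel 3-4: Δb = 0.67 m, d̄ = (1.20+0.00)/2 = 0.6, v̄ = (0.62+0.00)/2 = 0.31 → q = 0.67×0.6×0.31 = 0.1246 m³/s
Q = Σ q = 2.478 m³/s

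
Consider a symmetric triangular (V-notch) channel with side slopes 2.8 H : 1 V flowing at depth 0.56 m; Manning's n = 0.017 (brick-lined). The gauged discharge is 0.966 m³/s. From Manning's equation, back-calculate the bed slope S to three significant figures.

0.00207

A = z·y² = 2.8×0.56² = 0.8781 m²
P = 2y√(1+z²) = 2×0.56×√(1+2.8²) = 3.330 m
R = A/P = 0.8781/3.330 = 0.2637 m
S = (Q·n / (1·A·R^(2/3)))² = (0.966×0.017 / (1×0.8781×0.4112))² = 0.002069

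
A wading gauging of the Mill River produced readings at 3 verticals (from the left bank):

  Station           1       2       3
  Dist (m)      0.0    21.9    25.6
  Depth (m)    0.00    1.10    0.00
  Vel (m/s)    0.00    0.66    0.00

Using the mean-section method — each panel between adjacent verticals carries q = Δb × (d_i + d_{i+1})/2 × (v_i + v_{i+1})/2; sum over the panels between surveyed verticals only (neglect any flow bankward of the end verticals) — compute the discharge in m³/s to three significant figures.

Panel 1-2: Δb = 21.9 m, d̄ = (0.00+1.10)/2 = 0.55, v̄ = (0.00+0.66)/2 = 0.33 → q = 21.9×0.55×0.33 = 3.975 m³/s
Panel 2-3: Δb = 3.7 m, d̄ = (1.10+0.00)/2 = 0.55, v̄ = (0.66+0.00)/2 = 0.33 → q = 3.7×0.55×0.33 = 0.6716 m³/s
Q = Σ q = 4.646 m³/s

4.65 m³/s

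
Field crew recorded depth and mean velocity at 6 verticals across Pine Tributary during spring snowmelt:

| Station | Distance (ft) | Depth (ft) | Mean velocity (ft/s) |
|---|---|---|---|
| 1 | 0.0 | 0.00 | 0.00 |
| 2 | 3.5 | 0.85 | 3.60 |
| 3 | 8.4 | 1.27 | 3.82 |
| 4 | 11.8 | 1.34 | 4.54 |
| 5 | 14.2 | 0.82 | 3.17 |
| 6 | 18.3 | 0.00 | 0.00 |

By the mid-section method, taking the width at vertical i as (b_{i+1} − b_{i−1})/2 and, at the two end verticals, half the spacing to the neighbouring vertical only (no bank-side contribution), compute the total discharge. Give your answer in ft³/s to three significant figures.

59.1 ft³/s

w_2 = (8.4 − 0.0)/2 = 4.2 ft; q_2 = 3.60 × 0.85 × 4.2 = 12.85 ft³/s
w_3 = (11.8 − 3.5)/2 = 4.15 ft; q_3 = 3.82 × 1.27 × 4.15 = 20.13 ft³/s
w_4 = (14.2 − 8.4)/2 = 2.9 ft; q_4 = 4.54 × 1.34 × 2.9 = 17.64 ft³/s
w_5 = (18.3 − 11.8)/2 = 3.25 ft; q_5 = 3.17 × 0.82 × 3.25 = 8.448 ft³/s
Stations 1, 6 contribute zero (depth or velocity is 0).
Q = Σ qᵢ = 59.08 ft³/s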